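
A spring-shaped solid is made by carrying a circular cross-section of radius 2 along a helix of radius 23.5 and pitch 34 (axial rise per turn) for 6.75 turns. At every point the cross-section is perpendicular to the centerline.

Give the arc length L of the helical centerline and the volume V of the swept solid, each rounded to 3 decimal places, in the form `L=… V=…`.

2πR = 2π·23.5 = 147.654855
per-turn = √(147.654855² + 34²) = √(21801.9561 + 1156) = √22957.9561 = 151.518831
L = 6.75 × 151.518831 = 1022.752109
V = π·2² × L = 12.566371 × 1022.752109 = 12852.282044

L=1022.752 V=12852.282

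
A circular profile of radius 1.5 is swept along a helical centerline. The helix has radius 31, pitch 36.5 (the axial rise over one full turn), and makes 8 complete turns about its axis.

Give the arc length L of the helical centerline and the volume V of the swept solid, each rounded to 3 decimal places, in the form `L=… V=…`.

2πR = 2π·31 = 194.778745
per-turn = √(194.778745² + 36.5²) = √(37938.7593 + 1332.25) = √39271.0093 = 198.169143
L = 8 × 198.169143 = 1585.353146
V = π·1.5² × L = 7.068583 × 1585.353146 = 11206.201040

L=1585.353 V=11206.201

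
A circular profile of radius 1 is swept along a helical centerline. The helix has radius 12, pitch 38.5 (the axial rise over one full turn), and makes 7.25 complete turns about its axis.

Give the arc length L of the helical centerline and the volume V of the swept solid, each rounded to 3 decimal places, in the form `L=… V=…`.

L=613.778 V=1928.239

2πR = 2π·12 = 75.398224
per-turn = √(75.398224² + 38.5²) = √(5684.8921 + 1482.25) = √7167.1421 = 84.658976
L = 7.25 × 84.658976 = 613.777572
V = π·1² × L = 3.141593 × 613.777572 = 1928.239113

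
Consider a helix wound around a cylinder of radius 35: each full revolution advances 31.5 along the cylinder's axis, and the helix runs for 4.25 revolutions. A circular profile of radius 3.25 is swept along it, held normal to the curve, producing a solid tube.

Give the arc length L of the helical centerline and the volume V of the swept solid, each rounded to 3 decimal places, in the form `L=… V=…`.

L=944.163 V=31330.237

2πR = 2π·35 = 219.911486
per-turn = √(219.911486² + 31.5²) = √(48361.0616 + 992.25) = √49353.3116 = 222.156052
L = 4.25 × 222.156052 = 944.163222
V = π·3.25² × L = 33.183072 × 944.163222 = 31330.236563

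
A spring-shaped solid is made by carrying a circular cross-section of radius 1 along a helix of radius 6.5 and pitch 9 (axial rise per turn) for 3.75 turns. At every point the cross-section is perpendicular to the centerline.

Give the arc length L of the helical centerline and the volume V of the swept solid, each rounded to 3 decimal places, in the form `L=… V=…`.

2πR = 2π·6.5 = 40.840704
per-turn = √(40.840704² + 9²) = √(1667.9631 + 81) = √1748.9631 = 41.820607
L = 3.75 × 41.820607 = 156.827275
V = π·1² × L = 3.141593 × 156.827275 = 492.687415

L=156.827 V=492.687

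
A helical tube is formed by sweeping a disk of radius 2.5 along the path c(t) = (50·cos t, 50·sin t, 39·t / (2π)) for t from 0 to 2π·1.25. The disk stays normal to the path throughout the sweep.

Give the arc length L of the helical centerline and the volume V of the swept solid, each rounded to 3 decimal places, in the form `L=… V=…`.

L=395.713 V=7769.815

2πR = 2π·50 = 314.159265
per-turn = √(314.159265² + 39²) = √(98696.0440 + 1521) = √100217.0440 = 316.570757
L = 1.25 × 316.570757 = 395.713446
V = π·2.5² × L = 19.634954 × 395.713446 = 7769.815341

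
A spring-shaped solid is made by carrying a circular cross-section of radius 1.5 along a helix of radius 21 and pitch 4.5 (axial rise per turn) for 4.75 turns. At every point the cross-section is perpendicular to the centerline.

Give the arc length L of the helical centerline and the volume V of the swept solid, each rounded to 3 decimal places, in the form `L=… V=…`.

L=627.112 V=4432.794

2πR = 2π·21 = 131.946891
per-turn = √(131.946891² + 4.5²) = √(17409.9822 + 20.25) = √17430.2322 = 132.023605
L = 4.75 × 132.023605 = 627.112122
V = π·1.5² × L = 7.068583 × 627.112122 = 4432.794378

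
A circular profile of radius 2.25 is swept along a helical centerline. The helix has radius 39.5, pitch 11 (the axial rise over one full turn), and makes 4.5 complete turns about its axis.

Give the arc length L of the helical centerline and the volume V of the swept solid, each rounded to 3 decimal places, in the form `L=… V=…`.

L=1117.933 V=17779.950

2πR = 2π·39.5 = 248.185820
per-turn = √(248.185820² + 11²) = √(61596.2011 + 121) = √61717.2011 = 248.429469
L = 4.5 × 248.429469 = 1117.932610
V = π·2.25² × L = 15.904313 × 1117.932610 = 17779.949936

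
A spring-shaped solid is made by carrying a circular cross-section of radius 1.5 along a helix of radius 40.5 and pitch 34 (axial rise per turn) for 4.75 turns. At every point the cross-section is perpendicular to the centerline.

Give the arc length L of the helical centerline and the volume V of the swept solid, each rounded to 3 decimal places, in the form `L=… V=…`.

2πR = 2π·40.5 = 254.469005
per-turn = √(254.469005² + 34²) = √(64754.4745 + 1156) = √65910.4745 = 256.730354
L = 4.75 × 256.730354 = 1219.469180
V = π·1.5² × L = 7.068583 × 1219.469180 = 8619.919687

L=1219.469 V=8619.920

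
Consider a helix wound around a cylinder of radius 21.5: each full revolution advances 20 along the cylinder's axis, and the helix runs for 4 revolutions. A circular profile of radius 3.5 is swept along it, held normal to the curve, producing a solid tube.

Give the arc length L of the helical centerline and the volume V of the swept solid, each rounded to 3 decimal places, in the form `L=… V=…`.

2πR = 2π·21.5 = 135.088484
per-turn = √(135.088484² + 20²) = √(18248.8985 + 400) = √18648.8985 = 136.560970
L = 4 × 136.560970 = 546.243880
V = π·3.5² × L = 38.484510 × 546.243880 = 21021.928072

L=546.244 V=21021.928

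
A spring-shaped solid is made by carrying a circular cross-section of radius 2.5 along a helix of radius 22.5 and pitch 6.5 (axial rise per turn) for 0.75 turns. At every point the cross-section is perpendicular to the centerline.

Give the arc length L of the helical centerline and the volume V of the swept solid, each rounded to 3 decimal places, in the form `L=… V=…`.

2πR = 2π·22.5 = 141.371669
per-turn = √(141.371669² + 6.5²) = √(19985.9489 + 42.25) = √20028.1989 = 141.521019
L = 0.75 × 141.521019 = 106.140764
V = π·2.5² × L = 19.634954 × 106.140764 = 2084.069037

L=106.141 V=2084.069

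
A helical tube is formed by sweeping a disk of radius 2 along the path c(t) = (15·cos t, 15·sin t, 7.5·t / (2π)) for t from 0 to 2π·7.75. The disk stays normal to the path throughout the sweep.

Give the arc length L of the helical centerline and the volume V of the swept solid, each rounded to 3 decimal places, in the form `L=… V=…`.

2πR = 2π·15 = 94.247780
per-turn = √(94.247780² + 7.5²) = √(8882.6440 + 56.25) = √8938.8940 = 94.545724
L = 7.75 × 94.545724 = 732.729362
V = π·2² × L = 12.566371 × 732.729362 = 9207.748728

L=732.729 V=9207.749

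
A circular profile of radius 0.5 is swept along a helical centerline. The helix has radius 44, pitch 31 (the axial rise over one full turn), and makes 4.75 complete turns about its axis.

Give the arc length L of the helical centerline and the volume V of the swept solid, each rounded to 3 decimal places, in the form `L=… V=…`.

2πR = 2π·44 = 276.460154
per-turn = √(276.460154² + 31²) = √(76430.2165 + 961) = √77391.2165 = 278.192769
L = 4.75 × 278.192769 = 1321.415651
V = π·0.5² × L = 0.785398 × 1321.415651 = 1037.837425

L=1321.416 V=1037.837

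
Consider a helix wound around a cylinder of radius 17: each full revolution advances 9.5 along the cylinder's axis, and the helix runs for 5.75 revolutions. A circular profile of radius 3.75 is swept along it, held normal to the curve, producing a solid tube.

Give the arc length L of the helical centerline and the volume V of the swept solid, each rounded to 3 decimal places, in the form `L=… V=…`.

2πR = 2π·17 = 106.814150
per-turn = √(106.814150² + 9.5²) = √(11409.2627 + 90.25) = √11499.5127 = 107.235781
L = 5.75 × 107.235781 = 616.605740
V = π·3.75² × L = 44.178647 × 616.605740 = 27240.807122

L=616.606 V=27240.807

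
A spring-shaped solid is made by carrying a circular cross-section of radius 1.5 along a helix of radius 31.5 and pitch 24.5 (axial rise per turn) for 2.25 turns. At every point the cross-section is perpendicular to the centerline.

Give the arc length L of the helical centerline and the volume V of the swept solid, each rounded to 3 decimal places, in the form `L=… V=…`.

L=448.720 V=3171.812

2πR = 2π·31.5 = 197.920337
per-turn = √(197.920337² + 24.5²) = √(39172.4599 + 600.25) = √39772.7099 = 199.430965
L = 2.25 × 199.430965 = 448.719672
V = π·1.5² × L = 7.068583 × 448.719672 = 3171.812454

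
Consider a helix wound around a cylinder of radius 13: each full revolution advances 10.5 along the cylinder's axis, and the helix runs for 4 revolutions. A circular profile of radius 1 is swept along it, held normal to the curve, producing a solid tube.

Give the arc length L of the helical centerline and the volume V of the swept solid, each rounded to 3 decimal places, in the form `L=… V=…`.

L=329.414 V=1034.885

2πR = 2π·13 = 81.681409
per-turn = √(81.681409² + 10.5²) = √(6671.8526 + 110.25) = √6782.1026 = 82.353522
L = 4 × 82.353522 = 329.414088
V = π·1² × L = 3.141593 × 329.414088 = 1034.884878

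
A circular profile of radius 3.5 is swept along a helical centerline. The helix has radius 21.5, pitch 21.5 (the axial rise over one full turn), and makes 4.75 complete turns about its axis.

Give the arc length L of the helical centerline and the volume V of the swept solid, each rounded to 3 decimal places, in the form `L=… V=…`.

L=649.746 V=25005.169

2πR = 2π·21.5 = 135.088484
per-turn = √(135.088484² + 21.5²) = √(18248.8985 + 462.25) = √18711.1485 = 136.788700
L = 4.75 × 136.788700 = 649.746327
V = π·3.5² × L = 38.484510 × 649.746327 = 25005.169006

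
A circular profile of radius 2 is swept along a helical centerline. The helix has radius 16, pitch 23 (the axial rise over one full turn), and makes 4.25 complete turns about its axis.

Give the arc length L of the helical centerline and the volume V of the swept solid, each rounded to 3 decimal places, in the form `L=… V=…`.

2πR = 2π·16 = 100.530965
per-turn = √(100.530965² + 23²) = √(10106.4749 + 529) = √10635.4749 = 103.128439
L = 4.25 × 103.128439 = 438.295865
V = π·2² × L = 12.566371 × 438.295865 = 5507.788282

L=438.296 V=5507.788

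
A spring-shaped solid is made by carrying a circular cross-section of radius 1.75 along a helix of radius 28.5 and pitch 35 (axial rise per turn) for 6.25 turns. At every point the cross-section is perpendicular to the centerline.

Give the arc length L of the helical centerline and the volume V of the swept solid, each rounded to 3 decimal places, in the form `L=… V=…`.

L=1140.370 V=10971.643

2πR = 2π·28.5 = 179.070781
per-turn = √(179.070781² + 35²) = √(32066.3447 + 1225) = √33291.3447 = 182.459159
L = 6.25 × 182.459159 = 1140.369744
V = π·1.75² × L = 9.621128 × 1140.369744 = 10971.642703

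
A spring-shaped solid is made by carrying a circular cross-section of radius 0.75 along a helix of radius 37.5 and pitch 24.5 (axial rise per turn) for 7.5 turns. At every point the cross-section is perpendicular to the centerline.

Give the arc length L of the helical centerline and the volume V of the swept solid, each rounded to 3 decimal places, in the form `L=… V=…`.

2πR = 2π·37.5 = 235.619449
per-turn = √(235.619449² + 24.5²) = √(55516.5248 + 600.25) = √56116.7748 = 236.889795
L = 7.5 × 236.889795 = 1776.673459
V = π·0.75² × L = 1.767146 × 1776.673459 = 3139.641161

L=1776.673 V=3139.641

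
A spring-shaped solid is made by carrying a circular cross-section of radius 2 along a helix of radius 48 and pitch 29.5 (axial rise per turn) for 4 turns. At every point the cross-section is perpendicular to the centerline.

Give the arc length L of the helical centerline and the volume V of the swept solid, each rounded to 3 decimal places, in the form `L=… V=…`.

L=1212.129 V=15232.061

2πR = 2π·48 = 301.592895
per-turn = √(301.592895² + 29.5²) = √(90958.2742 + 870.25) = √91828.5242 = 303.032216
L = 4 × 303.032216 = 1212.128865
V = π·2² × L = 12.566371 × 1212.128865 = 15232.060556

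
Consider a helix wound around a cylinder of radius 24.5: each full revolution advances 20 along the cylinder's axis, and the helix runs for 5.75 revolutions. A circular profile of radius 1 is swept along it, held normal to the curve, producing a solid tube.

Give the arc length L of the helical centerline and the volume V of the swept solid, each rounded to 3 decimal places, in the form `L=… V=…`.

L=892.583 V=2804.132

2πR = 2π·24.5 = 153.938040
per-turn = √(153.938040² + 20²) = √(23696.9202 + 400) = √24096.9202 = 155.231827
L = 5.75 × 155.231827 = 892.583006
V = π·1² × L = 3.141593 × 892.583006 = 2804.132215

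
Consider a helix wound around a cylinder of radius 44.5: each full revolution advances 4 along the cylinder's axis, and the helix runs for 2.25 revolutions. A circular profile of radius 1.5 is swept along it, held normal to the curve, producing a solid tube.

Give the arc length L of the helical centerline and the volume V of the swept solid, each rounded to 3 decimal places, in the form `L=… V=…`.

2πR = 2π·44.5 = 279.601746
per-turn = √(279.601746² + 4²) = √(78177.1365 + 16) = √78193.1365 = 279.630357
L = 2.25 × 279.630357 = 629.168303
V = π·1.5² × L = 7.068583 × 629.168303 = 4447.328666

L=629.168 V=4447.329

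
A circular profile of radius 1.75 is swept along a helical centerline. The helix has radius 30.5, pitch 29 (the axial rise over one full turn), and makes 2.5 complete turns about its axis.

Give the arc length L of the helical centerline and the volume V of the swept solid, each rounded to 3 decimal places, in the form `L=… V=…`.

2πR = 2π·30.5 = 191.637152
per-turn = √(191.637152² + 29²) = √(36724.7980 + 841) = √37565.7980 = 193.818982
L = 2.5 × 193.818982 = 484.547456
V = π·1.75² × L = 9.621128 × 484.547456 = 4661.892857

L=484.547 V=4661.893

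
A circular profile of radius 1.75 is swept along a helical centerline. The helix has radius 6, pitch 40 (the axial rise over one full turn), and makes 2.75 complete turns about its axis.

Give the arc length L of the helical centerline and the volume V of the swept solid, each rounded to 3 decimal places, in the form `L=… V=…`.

L=151.156 V=1454.287

2πR = 2π·6 = 37.699112
per-turn = √(37.699112² + 40²) = √(1421.2230 + 1600) = √3021.2230 = 54.965653
L = 2.75 × 54.965653 = 151.155546
V = π·1.75² × L = 9.621128 × 151.155546 = 1454.286784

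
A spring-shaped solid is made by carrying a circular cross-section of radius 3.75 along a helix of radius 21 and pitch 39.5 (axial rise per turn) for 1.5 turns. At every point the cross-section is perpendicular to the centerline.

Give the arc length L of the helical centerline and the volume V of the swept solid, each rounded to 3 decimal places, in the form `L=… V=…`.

2πR = 2π·21 = 131.946891
per-turn = √(131.946891² + 39.5²) = √(17409.9822 + 1560.25) = √18970.2322 = 137.732466
L = 1.5 × 137.732466 = 206.598699
V = π·3.75² × L = 44.178647 × 206.598699 = 9127.250923

L=206.599 V=9127.251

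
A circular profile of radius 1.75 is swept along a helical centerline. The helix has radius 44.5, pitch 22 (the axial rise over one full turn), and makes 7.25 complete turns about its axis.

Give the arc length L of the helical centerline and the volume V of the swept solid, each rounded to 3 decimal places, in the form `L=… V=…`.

L=2033.378 V=19563.389

2πR = 2π·44.5 = 279.601746
per-turn = √(279.601746² + 22²) = √(78177.1365 + 484) = √78661.1365 = 280.465927
L = 7.25 × 280.465927 = 2033.377974
V = π·1.75² × L = 9.621128 × 2033.377974 = 19563.388747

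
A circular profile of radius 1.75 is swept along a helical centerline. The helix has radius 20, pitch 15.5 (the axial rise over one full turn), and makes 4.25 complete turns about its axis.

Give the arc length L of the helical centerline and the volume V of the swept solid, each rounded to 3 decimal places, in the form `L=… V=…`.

L=538.118 V=5177.303

2πR = 2π·20 = 125.663706
per-turn = √(125.663706² + 15.5²) = √(15791.3670 + 240.25) = √16031.6170 = 126.616022
L = 4.25 × 126.616022 = 538.118094
V = π·1.75² × L = 9.621128 × 538.118094 = 5177.302791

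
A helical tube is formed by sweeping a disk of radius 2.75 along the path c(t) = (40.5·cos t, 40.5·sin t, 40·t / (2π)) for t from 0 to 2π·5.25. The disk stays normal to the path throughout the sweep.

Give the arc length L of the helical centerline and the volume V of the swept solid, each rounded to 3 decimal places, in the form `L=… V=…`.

L=1352.367 V=32129.922

2πR = 2π·40.5 = 254.469005
per-turn = √(254.469005² + 40²) = √(64754.4745 + 1600) = √66354.4745 = 257.593623
L = 5.25 × 257.593623 = 1352.366519
V = π·2.75² × L = 23.758294 × 1352.366519 = 32129.921962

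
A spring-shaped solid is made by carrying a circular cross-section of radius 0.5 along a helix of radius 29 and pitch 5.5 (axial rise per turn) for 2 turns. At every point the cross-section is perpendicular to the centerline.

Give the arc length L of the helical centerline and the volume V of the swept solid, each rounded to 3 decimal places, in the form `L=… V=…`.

2πR = 2π·29 = 182.212374
per-turn = √(182.212374² + 5.5²) = √(33201.3492 + 30.25) = √33231.5992 = 182.295363
L = 2 × 182.295363 = 364.590725
V = π·0.5² × L = 0.785398 × 364.590725 = 286.348886

L=364.591 V=286.349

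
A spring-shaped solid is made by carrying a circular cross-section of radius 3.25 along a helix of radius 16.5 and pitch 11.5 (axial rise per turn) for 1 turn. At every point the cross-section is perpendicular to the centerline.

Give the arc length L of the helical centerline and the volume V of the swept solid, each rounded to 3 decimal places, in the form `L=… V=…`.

L=104.308 V=3461.274

2πR = 2π·16.5 = 103.672558
per-turn = √(103.672558² + 11.5²) = √(10747.9992 + 132.25) = √10880.2492 = 104.308433
L = 1 × 104.308433 = 104.308433
V = π·3.25² × L = 33.183072 × 104.308433 = 3461.274284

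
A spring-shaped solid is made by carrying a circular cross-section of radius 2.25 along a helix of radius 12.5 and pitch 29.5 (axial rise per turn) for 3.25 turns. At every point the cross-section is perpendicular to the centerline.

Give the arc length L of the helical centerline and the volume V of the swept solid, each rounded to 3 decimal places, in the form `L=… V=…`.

L=272.666 V=4336.568

2πR = 2π·12.5 = 78.539816
per-turn = √(78.539816² + 29.5²) = √(6168.5028 + 870.25) = √7038.7528 = 83.897275
L = 3.25 × 83.897275 = 272.666144
V = π·2.25² × L = 15.904313 × 272.666144 = 4336.567642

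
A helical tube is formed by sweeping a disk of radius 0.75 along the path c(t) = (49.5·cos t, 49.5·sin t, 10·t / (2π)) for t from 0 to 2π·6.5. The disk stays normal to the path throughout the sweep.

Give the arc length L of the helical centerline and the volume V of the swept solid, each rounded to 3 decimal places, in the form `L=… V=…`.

L=2022.660 V=3574.334

2πR = 2π·49.5 = 311.017673
per-turn = √(311.017673² + 10²) = √(96731.9927 + 100) = √96831.9927 = 311.178394
L = 6.5 × 311.178394 = 2022.659559
V = π·0.75² × L = 1.767146 × 2022.659559 = 3574.334482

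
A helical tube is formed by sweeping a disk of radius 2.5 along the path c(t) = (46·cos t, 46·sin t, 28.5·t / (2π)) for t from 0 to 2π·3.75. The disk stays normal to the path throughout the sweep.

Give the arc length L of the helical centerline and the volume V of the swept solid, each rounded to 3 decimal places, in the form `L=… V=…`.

L=1089.106 V=21384.547

2πR = 2π·46 = 289.026524
per-turn = √(289.026524² + 28.5²) = √(83536.3317 + 812.25) = √84348.5817 = 290.428273
L = 3.75 × 290.428273 = 1089.106023
V = π·2.5² × L = 19.634954 × 1089.106023 = 21384.546756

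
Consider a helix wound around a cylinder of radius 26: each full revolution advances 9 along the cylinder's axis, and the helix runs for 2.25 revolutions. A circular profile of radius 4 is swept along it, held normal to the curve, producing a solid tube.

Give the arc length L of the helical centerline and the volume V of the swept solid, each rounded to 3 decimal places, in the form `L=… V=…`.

2πR = 2π·26 = 163.362818
per-turn = √(163.362818² + 9²) = √(26687.4103 + 81) = √26768.4103 = 163.610545
L = 2.25 × 163.610545 = 368.123725
V = π·4² × L = 50.265482 × 368.123725 = 18503.916657

L=368.124 V=18503.917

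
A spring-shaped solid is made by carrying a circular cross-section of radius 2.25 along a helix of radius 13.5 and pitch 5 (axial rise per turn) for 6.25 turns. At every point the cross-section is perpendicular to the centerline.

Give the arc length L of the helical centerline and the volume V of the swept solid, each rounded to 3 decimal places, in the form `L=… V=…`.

L=531.064 V=8446.208

2πR = 2π·13.5 = 84.823002
per-turn = √(84.823002² + 5²) = √(7194.9416 + 25) = √7219.9416 = 84.970240
L = 6.25 × 84.970240 = 531.063997
V = π·2.25² × L = 15.904313 × 531.063997 = 8446.207932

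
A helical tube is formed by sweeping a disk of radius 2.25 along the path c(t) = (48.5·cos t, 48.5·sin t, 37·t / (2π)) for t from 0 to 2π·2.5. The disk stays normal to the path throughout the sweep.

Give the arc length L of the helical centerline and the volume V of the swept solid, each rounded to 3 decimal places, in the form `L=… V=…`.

2πR = 2π·48.5 = 304.734487
per-turn = √(304.734487² + 37²) = √(92863.1078 + 1369) = √94232.1078 = 306.972487
L = 2.5 × 306.972487 = 767.431218
V = π·2.25² × L = 15.904313 × 767.431218 = 12205.466145

L=767.431 V=12205.466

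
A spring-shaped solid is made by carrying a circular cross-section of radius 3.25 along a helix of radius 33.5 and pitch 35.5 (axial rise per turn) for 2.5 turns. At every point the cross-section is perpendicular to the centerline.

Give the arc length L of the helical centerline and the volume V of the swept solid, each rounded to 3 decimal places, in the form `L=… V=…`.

2πR = 2π·33.5 = 210.486708
per-turn = √(210.486708² + 35.5²) = √(44304.6542 + 1260.25) = √45564.9042 = 213.459374
L = 2.5 × 213.459374 = 533.648434
V = π·3.25² × L = 33.183072 × 533.648434 = 17708.094619

L=533.648 V=17708.095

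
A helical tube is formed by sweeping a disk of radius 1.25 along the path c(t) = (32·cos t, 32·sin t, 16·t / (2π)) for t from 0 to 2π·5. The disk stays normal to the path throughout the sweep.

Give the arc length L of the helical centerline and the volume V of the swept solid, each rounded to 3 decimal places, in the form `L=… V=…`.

2πR = 2π·32 = 201.061930
per-turn = √(201.061930² + 16²) = √(40425.8996 + 256) = √40681.8996 = 201.697545
L = 5 × 201.697545 = 1008.487725
V = π·1.25² × L = 4.908739 × 1008.487725 = 4950.402542

L=1008.488 V=4950.403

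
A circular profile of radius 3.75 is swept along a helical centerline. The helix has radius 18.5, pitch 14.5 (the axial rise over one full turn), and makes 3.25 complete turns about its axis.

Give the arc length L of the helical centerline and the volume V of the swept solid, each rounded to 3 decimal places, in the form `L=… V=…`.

2πR = 2π·18.5 = 116.238928
per-turn = √(116.238928² + 14.5²) = √(13511.4884 + 210.25) = √13721.7384 = 117.139824
L = 3.25 × 117.139824 = 380.704429
V = π·3.75² × L = 44.178647 × 380.704429 = 16819.006454

L=380.704 V=16819.006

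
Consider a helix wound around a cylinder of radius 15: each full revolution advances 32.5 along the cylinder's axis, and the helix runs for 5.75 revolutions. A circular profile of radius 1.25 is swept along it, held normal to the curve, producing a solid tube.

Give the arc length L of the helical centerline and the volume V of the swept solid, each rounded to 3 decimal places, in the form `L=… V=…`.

2πR = 2π·15 = 94.247780
per-turn = √(94.247780² + 32.5²) = √(8882.6440 + 1056.25) = √9938.8940 = 99.694002
L = 5.75 × 99.694002 = 573.240509
V = π·1.25² × L = 4.908739 × 573.240509 = 2813.887770

L=573.241 V=2813.888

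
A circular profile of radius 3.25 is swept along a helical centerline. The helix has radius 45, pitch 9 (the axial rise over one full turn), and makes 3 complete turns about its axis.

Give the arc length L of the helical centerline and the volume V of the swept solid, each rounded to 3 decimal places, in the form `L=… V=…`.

2πR = 2π·45 = 282.743339
per-turn = √(282.743339² + 9²) = √(79943.7956 + 81) = √80024.7956 = 282.886542
L = 3 × 282.886542 = 848.659626
V = π·3.25² × L = 33.183072 × 848.659626 = 28161.133816

L=848.660 V=28161.134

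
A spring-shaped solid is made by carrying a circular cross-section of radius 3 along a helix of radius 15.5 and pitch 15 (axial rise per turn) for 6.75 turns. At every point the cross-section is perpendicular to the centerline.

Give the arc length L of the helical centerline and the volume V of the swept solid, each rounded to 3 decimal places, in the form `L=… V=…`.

L=665.130 V=18806.104

2πR = 2π·15.5 = 97.389372
per-turn = √(97.389372² + 15²) = √(9484.6898 + 225) = √9709.6898 = 98.537758
L = 6.75 × 98.537758 = 665.129869
V = π·3² × L = 28.274334 × 665.129869 = 18806.103996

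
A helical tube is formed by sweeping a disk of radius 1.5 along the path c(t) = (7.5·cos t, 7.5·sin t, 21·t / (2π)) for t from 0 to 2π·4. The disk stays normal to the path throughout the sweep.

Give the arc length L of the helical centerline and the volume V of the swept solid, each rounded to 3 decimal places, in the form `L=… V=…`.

L=206.365 V=1458.709

2πR = 2π·7.5 = 47.123890
per-turn = √(47.123890² + 21²) = √(2220.6610 + 441) = √2661.6610 = 51.591288
L = 4 × 51.591288 = 206.365152
V = π·1.5² × L = 7.068583 × 206.365152 = 1458.709300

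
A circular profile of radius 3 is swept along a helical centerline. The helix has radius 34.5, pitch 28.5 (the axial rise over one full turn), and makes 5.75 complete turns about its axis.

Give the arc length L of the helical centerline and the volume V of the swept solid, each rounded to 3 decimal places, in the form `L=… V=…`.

2πR = 2π·34.5 = 216.769893
per-turn = √(216.769893² + 28.5²) = √(46989.1866 + 812.25) = √47801.4366 = 218.635396
L = 5.75 × 218.635396 = 1257.153529
V = π·3² × L = 28.274334 × 1257.153529 = 35545.178627

L=1257.154 V=35545.179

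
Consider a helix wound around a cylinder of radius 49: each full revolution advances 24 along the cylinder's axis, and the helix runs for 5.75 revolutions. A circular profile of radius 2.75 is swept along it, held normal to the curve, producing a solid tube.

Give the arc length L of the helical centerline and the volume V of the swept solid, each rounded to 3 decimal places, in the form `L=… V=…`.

L=1775.658 V=42186.608

2πR = 2π·49 = 307.876080
per-turn = √(307.876080² + 24²) = √(94787.6807 + 576) = √95363.6807 = 308.810105
L = 5.75 × 308.810105 = 1775.658101
V = π·2.75² × L = 23.758294 × 1775.658101 = 42186.607996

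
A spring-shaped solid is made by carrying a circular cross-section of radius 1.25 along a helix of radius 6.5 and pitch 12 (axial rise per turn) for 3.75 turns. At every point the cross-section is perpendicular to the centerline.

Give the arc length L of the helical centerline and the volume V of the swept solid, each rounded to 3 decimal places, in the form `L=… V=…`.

2πR = 2π·6.5 = 40.840704
per-turn = √(40.840704² + 12²) = √(1667.9631 + 144) = √1811.9631 = 42.567160
L = 3.75 × 42.567160 = 159.626851
V = π·1.25² × L = 4.908739 × 159.626851 = 783.566475

L=159.627 V=783.566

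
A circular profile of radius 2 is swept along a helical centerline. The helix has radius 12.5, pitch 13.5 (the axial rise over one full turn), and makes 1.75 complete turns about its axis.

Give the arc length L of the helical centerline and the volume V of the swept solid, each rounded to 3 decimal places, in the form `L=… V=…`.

L=139.460 V=1752.510

2πR = 2π·12.5 = 78.539816
per-turn = √(78.539816² + 13.5²) = √(6168.5028 + 182.25) = √6350.7528 = 79.691610
L = 1.75 × 79.691610 = 139.460318
V = π·2² × L = 12.566371 × 139.460318 = 1752.510042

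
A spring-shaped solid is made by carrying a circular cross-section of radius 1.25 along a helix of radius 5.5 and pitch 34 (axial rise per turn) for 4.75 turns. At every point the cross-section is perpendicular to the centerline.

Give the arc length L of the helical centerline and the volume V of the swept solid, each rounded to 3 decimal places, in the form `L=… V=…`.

2πR = 2π·5.5 = 34.557519
per-turn = √(34.557519² + 34²) = √(1194.2221 + 1156) = √2350.2221 = 48.479090
L = 4.75 × 48.479090 = 230.275676
V = π·1.25² × L = 4.908739 × 230.275676 = 1130.363080

L=230.276 V=1130.363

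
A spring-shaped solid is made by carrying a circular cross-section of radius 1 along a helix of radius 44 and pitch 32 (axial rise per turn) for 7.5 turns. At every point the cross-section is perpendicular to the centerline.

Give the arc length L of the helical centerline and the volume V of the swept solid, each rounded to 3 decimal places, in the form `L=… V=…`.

L=2087.295 V=6557.430

2πR = 2π·44 = 276.460154
per-turn = √(276.460154² + 32²) = √(76430.2165 + 1024) = √77454.2165 = 278.305976
L = 7.5 × 278.305976 = 2087.294823
V = π·1² × L = 3.141593 × 2087.294823 = 6557.430081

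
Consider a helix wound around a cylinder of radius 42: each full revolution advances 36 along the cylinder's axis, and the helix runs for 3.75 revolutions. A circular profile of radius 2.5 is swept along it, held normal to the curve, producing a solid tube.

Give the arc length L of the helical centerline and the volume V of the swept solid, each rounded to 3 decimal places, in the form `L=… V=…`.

L=998.767 V=19610.754

2πR = 2π·42 = 263.893783
per-turn = √(263.893783² + 36²) = √(69639.9287 + 1296) = √70935.9287 = 266.337997
L = 3.75 × 266.337997 = 998.767489
V = π·2.5² × L = 19.634954 × 998.767489 = 19610.753784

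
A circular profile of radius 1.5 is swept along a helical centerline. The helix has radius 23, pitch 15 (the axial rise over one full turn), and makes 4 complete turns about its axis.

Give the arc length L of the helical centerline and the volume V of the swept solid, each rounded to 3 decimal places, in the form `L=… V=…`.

2πR = 2π·23 = 144.513262
per-turn = √(144.513262² + 15²) = √(20884.0829 + 225) = √21109.0829 = 145.289652
L = 4 × 145.289652 = 581.158607
V = π·1.5² × L = 7.068583 × 581.158607 = 4107.968124

L=581.159 V=4107.968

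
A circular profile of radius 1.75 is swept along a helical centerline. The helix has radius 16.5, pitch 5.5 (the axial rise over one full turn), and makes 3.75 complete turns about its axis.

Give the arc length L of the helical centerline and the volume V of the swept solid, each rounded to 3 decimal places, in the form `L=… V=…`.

L=389.319 V=3745.686

2πR = 2π·16.5 = 103.672558
per-turn = √(103.672558² + 5.5²) = √(10747.9992 + 30.25) = √10778.2492 = 103.818347
L = 3.75 × 103.818347 = 389.318802
V = π·1.75² × L = 9.621128 × 389.318802 = 3745.685829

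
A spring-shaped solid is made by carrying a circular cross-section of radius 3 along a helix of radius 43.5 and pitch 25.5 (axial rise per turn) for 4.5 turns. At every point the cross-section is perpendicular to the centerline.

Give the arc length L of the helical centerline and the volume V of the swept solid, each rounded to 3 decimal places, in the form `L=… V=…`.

2πR = 2π·43.5 = 273.318561
per-turn = √(273.318561² + 25.5²) = √(74703.0357 + 650.25) = √75353.2857 = 274.505529
L = 4.5 × 274.505529 = 1235.274883
V = π·3² × L = 28.274334 × 1235.274883 = 34926.574468

L=1235.275 V=34926.574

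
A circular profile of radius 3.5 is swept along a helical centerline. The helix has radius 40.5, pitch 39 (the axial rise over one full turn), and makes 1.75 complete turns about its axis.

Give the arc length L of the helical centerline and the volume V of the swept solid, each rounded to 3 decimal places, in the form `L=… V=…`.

L=450.520 V=17338.057

2πR = 2π·40.5 = 254.469005
per-turn = √(254.469005² + 39²) = √(64754.4745 + 1521) = √66275.4745 = 257.440235
L = 1.75 × 257.440235 = 450.520411
V = π·3.5² × L = 38.484510 × 450.520411 = 17338.057259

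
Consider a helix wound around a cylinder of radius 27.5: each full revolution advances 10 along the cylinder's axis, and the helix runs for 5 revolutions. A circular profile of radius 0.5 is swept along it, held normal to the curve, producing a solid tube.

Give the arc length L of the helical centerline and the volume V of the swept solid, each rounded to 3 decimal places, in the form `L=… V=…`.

2πR = 2π·27.5 = 172.787596
per-turn = √(172.787596² + 10²) = √(29855.5533 + 100) = √29955.5533 = 173.076727
L = 5 × 173.076727 = 865.383633
V = π·0.5² × L = 0.785398 × 865.383633 = 679.670716

L=865.384 V=679.671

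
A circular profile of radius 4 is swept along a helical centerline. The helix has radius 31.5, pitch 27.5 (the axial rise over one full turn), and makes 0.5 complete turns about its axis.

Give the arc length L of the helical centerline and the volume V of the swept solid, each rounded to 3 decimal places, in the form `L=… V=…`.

L=99.911 V=5022.067

2πR = 2π·31.5 = 197.920337
per-turn = √(197.920337² + 27.5²) = √(39172.4599 + 756.25) = √39928.7099 = 199.821695
L = 0.5 × 199.821695 = 99.910848
V = π·4² × L = 50.265482 × 99.910848 = 5022.066957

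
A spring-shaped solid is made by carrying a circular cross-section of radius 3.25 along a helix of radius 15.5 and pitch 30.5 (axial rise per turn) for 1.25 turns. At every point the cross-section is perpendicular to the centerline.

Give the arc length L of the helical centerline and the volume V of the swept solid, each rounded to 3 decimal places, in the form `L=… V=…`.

2πR = 2π·15.5 = 97.389372
per-turn = √(97.389372² + 30.5²) = √(9484.6898 + 930.25) = √10414.9398 = 102.053613
L = 1.25 × 102.053613 = 127.567016
V = π·3.25² × L = 33.183072 × 127.567016 = 4233.065517

L=127.567 V=4233.066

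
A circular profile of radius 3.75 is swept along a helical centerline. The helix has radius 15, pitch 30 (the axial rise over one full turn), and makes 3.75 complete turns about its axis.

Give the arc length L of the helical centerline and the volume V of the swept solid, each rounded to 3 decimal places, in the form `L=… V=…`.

L=370.902 V=16385.957

2πR = 2π·15 = 94.247780
per-turn = √(94.247780² + 30²) = √(8882.6440 + 900) = √9782.6440 = 98.907249
L = 3.75 × 98.907249 = 370.902185
V = π·3.75² × L = 44.178647 × 370.902185 = 16385.956580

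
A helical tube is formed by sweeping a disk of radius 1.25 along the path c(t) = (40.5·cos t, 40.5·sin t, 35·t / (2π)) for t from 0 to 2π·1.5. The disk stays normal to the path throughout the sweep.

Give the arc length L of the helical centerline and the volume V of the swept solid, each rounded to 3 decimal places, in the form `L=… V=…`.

2πR = 2π·40.5 = 254.469005
per-turn = √(254.469005² + 35²) = √(64754.4745 + 1225) = √65979.4745 = 256.864701
L = 1.5 × 256.864701 = 385.297051
V = π·1.25² × L = 4.908739 × 385.297051 = 1891.322477

L=385.297 V=1891.322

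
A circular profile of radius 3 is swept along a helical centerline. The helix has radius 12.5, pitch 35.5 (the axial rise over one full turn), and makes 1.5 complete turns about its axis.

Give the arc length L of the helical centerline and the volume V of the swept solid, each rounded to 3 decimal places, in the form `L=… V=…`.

L=129.285 V=3655.456

2πR = 2π·12.5 = 78.539816
per-turn = √(78.539816² + 35.5²) = √(6168.5028 + 1260.25) = √7428.7528 = 86.190213
L = 1.5 × 86.190213 = 129.285319
V = π·3² × L = 28.274334 × 129.285319 = 3655.456273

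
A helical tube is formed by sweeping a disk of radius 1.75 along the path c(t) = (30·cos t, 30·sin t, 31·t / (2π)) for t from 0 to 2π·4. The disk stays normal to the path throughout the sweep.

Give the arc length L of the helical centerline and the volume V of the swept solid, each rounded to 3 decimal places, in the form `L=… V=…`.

L=764.111 V=7351.607

2πR = 2π·30 = 188.495559
per-turn = √(188.495559² + 31²) = √(35530.5758 + 961) = √36491.5758 = 191.027683
L = 4 × 191.027683 = 764.110734
V = π·1.75² × L = 9.621128 × 764.110734 = 7351.606795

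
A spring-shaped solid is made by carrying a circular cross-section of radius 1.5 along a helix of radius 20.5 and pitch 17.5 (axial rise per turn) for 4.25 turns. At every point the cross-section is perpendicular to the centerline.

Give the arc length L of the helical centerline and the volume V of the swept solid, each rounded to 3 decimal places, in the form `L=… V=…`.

2πR = 2π·20.5 = 128.805299
per-turn = √(128.805299² + 17.5²) = √(16590.8050 + 306.25) = √16897.0550 = 129.988673
L = 4.25 × 129.988673 = 552.451858
V = π·1.5² × L = 7.068583 × 552.451858 = 3905.052075

L=552.452 V=3905.052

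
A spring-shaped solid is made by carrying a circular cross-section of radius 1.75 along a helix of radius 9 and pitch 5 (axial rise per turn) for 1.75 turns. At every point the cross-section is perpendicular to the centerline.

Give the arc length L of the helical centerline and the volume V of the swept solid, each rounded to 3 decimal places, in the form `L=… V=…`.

2πR = 2π·9 = 56.548668
per-turn = √(56.548668² + 5²) = √(3197.7518 + 25) = √3222.7518 = 56.769286
L = 1.75 × 56.769286 = 99.346250
V = π·1.75² × L = 9.621128 × 99.346250 = 955.822942

L=99.346 V=955.823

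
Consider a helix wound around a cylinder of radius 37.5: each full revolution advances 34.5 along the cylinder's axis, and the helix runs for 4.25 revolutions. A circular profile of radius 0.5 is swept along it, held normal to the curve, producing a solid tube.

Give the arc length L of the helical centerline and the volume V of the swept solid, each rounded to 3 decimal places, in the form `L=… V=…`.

L=1012.060 V=794.870

2πR = 2π·37.5 = 235.619449
per-turn = √(235.619449² + 34.5²) = √(55516.5248 + 1190.25) = √56706.7748 = 238.131843
L = 4.25 × 238.131843 = 1012.060334
V = π·0.5² × L = 0.785398 × 1012.060334 = 794.870327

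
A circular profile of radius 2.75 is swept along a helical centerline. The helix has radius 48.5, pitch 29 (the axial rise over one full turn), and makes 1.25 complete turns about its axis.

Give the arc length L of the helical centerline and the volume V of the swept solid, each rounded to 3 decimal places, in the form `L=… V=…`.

L=382.639 V=9090.852

2πR = 2π·48.5 = 304.734487
per-turn = √(304.734487² + 29²) = √(92863.1078 + 841) = √93704.1078 = 306.111267
L = 1.25 × 306.111267 = 382.639084
V = π·2.75² × L = 23.758294 × 382.639084 = 9090.852018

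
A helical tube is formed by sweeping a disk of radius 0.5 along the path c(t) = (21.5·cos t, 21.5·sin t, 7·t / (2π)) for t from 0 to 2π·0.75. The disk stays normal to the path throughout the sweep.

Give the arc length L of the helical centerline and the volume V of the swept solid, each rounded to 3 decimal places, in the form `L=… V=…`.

2πR = 2π·21.5 = 135.088484
per-turn = √(135.088484² + 7²) = √(18248.8985 + 49) = √18297.8985 = 135.269725
L = 0.75 × 135.269725 = 101.452294
V = π·0.5² × L = 0.785398 × 101.452294 = 79.680445

L=101.452 V=79.680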